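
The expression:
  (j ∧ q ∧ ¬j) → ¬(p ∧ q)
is always true.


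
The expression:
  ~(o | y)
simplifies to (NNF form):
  ~o & ~y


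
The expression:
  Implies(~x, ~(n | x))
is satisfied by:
  {x: True, n: False}
  {n: False, x: False}
  {n: True, x: True}


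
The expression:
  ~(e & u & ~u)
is always true.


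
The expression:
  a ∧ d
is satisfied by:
  {a: True, d: True}


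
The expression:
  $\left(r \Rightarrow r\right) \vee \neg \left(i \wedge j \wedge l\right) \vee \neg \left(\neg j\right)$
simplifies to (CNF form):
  $\text{True}$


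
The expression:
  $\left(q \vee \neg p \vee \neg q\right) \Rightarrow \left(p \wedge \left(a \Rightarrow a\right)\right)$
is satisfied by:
  {p: True}


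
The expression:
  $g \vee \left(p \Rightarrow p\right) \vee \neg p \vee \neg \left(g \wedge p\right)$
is always true.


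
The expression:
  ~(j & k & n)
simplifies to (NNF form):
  ~j | ~k | ~n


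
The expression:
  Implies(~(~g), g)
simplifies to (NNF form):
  True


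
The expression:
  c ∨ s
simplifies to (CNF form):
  c ∨ s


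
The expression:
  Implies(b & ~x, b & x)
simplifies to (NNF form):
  x | ~b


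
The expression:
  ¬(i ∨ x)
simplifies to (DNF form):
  ¬i ∧ ¬x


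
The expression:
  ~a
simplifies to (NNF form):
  ~a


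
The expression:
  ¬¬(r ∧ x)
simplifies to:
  r ∧ x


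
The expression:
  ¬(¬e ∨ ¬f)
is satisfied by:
  {e: True, f: True}


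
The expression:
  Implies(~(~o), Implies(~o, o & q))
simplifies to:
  True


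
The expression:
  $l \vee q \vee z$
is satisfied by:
  {q: True, l: True, z: True}
  {q: True, l: True, z: False}
  {q: True, z: True, l: False}
  {q: True, z: False, l: False}
  {l: True, z: True, q: False}
  {l: True, z: False, q: False}
  {z: True, l: False, q: False}


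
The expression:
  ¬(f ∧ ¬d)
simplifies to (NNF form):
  d ∨ ¬f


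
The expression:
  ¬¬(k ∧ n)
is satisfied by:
  {n: True, k: True}


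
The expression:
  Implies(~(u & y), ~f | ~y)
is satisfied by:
  {u: True, y: False, f: False}
  {u: False, y: False, f: False}
  {f: True, u: True, y: False}
  {f: True, u: False, y: False}
  {y: True, u: True, f: False}
  {y: True, u: False, f: False}
  {y: True, f: True, u: True}


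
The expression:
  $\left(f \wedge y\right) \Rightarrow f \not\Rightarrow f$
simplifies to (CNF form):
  $\neg f \vee \neg y$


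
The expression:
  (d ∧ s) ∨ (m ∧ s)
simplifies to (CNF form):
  s ∧ (d ∨ m)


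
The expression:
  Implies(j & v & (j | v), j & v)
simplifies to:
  True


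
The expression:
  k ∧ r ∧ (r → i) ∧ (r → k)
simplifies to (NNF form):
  i ∧ k ∧ r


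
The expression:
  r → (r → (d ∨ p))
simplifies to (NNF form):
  d ∨ p ∨ ¬r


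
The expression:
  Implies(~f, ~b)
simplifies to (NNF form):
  f | ~b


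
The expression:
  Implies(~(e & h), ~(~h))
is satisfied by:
  {h: True}


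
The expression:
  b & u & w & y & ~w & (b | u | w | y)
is never true.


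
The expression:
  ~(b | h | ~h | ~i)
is never true.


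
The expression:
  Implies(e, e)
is always true.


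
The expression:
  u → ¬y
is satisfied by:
  {u: False, y: False}
  {y: True, u: False}
  {u: True, y: False}


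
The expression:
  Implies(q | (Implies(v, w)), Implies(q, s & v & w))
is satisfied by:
  {w: True, s: True, v: True, q: False}
  {w: True, s: True, v: False, q: False}
  {w: True, v: True, s: False, q: False}
  {w: True, v: False, s: False, q: False}
  {s: True, v: True, w: False, q: False}
  {s: True, v: False, w: False, q: False}
  {v: True, w: False, s: False, q: False}
  {v: False, w: False, s: False, q: False}
  {q: True, w: True, s: True, v: True}


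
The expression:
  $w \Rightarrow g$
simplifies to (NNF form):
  $g \vee \neg w$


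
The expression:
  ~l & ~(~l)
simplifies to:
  False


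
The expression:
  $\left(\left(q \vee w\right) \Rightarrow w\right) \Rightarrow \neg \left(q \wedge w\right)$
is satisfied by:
  {w: False, q: False}
  {q: True, w: False}
  {w: True, q: False}


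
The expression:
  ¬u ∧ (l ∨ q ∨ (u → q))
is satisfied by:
  {u: False}


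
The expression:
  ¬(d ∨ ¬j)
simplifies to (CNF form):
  j ∧ ¬d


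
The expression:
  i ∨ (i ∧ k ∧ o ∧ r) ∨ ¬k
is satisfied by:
  {i: True, k: False}
  {k: False, i: False}
  {k: True, i: True}


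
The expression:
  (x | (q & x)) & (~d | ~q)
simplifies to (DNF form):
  (x & ~d) | (x & ~q)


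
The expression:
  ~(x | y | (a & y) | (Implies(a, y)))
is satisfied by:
  {a: True, x: False, y: False}


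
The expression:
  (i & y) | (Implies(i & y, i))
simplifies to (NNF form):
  True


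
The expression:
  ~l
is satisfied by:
  {l: False}


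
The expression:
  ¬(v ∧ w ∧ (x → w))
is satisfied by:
  {w: False, v: False}
  {v: True, w: False}
  {w: True, v: False}


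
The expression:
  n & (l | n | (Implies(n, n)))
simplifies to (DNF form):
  n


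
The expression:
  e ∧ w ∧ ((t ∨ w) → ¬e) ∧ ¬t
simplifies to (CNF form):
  False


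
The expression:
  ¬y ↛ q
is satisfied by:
  {q: True, y: False}
  {y: False, q: False}
  {y: True, q: True}


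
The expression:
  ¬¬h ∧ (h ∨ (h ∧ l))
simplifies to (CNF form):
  h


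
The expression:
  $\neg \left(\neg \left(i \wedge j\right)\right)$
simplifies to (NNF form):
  $i \wedge j$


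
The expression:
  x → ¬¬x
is always true.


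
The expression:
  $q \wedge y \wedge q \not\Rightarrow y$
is never true.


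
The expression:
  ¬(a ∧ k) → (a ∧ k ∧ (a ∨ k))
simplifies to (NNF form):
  a ∧ k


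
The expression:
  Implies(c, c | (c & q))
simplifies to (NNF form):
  True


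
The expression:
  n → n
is always true.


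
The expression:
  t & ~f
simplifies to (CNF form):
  t & ~f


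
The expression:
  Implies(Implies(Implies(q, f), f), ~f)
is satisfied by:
  {f: False}


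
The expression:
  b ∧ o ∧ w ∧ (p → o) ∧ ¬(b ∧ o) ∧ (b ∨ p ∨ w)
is never true.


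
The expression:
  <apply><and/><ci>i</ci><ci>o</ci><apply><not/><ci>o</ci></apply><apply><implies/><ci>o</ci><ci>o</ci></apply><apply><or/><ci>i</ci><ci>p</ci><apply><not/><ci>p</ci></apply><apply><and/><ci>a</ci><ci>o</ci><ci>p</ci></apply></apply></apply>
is never true.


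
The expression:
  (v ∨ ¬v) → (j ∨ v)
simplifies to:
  j ∨ v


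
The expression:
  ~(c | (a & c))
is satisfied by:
  {c: False}


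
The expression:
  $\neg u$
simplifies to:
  $\neg u$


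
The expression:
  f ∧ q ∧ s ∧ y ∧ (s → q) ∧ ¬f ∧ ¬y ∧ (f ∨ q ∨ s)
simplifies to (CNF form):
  False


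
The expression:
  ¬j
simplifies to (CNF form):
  ¬j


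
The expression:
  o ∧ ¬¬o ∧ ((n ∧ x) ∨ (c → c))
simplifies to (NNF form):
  o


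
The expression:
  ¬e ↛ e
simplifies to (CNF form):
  True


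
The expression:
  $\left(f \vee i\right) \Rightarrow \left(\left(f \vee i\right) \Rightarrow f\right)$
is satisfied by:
  {f: True, i: False}
  {i: False, f: False}
  {i: True, f: True}


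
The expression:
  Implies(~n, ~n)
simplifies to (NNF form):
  True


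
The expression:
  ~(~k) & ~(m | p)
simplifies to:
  k & ~m & ~p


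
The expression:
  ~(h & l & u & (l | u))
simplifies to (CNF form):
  ~h | ~l | ~u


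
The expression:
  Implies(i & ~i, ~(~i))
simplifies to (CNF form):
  True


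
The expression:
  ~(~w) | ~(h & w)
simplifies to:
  True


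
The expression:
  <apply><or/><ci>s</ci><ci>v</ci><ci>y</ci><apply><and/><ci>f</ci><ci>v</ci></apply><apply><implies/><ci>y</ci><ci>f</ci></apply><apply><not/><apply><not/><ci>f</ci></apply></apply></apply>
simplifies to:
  <true/>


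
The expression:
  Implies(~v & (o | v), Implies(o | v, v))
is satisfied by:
  {v: True, o: False}
  {o: False, v: False}
  {o: True, v: True}


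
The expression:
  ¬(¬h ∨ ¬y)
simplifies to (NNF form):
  h ∧ y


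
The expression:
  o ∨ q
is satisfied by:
  {q: True, o: True}
  {q: True, o: False}
  {o: True, q: False}


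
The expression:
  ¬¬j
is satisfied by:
  {j: True}


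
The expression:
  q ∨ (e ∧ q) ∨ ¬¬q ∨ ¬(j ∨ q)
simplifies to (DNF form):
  q ∨ ¬j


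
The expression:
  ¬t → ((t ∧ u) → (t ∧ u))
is always true.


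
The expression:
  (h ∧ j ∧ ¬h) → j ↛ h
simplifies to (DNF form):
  True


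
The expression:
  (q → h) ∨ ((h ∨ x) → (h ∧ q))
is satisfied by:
  {h: True, q: False, x: False}
  {h: False, q: False, x: False}
  {x: True, h: True, q: False}
  {x: True, h: False, q: False}
  {q: True, h: True, x: False}
  {q: True, h: False, x: False}
  {q: True, x: True, h: True}


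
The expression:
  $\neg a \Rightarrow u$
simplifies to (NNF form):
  $a \vee u$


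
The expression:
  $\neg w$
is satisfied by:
  {w: False}


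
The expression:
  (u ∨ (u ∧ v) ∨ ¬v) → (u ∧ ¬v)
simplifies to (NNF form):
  (u ∧ ¬v) ∨ (v ∧ ¬u)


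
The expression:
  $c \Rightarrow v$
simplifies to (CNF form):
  $v \vee \neg c$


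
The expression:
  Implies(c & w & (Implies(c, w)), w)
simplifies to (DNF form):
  True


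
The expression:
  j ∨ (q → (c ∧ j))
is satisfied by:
  {j: True, q: False}
  {q: False, j: False}
  {q: True, j: True}


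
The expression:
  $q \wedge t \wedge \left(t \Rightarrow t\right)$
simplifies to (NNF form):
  $q \wedge t$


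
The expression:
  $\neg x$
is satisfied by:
  {x: False}


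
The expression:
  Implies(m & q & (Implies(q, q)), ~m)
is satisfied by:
  {m: False, q: False}
  {q: True, m: False}
  {m: True, q: False}


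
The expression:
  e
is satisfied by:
  {e: True}


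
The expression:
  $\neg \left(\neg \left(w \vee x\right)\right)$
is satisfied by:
  {x: True, w: True}
  {x: True, w: False}
  {w: True, x: False}


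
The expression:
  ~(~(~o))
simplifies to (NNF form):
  ~o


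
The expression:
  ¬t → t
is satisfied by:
  {t: True}


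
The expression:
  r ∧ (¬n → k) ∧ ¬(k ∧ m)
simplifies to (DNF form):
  (k ∧ r ∧ ¬k) ∨ (k ∧ r ∧ ¬m) ∨ (n ∧ r ∧ ¬k) ∨ (n ∧ r ∧ ¬m)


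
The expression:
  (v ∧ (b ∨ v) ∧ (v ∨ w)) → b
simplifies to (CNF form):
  b ∨ ¬v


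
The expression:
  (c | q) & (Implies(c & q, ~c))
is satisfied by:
  {q: True, c: False}
  {c: True, q: False}


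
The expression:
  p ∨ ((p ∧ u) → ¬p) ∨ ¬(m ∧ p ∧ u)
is always true.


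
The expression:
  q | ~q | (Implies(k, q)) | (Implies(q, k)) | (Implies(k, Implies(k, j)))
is always true.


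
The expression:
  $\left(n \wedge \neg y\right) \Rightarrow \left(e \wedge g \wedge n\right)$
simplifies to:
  $y \vee \left(e \wedge g\right) \vee \neg n$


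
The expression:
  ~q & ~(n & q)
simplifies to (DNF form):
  ~q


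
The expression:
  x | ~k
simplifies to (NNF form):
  x | ~k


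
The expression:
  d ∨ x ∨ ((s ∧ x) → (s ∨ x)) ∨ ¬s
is always true.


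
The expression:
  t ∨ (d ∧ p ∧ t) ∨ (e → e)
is always true.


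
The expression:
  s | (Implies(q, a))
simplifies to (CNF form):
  a | s | ~q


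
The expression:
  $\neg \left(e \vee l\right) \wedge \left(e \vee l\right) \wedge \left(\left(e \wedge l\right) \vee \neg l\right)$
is never true.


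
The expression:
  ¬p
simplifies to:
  ¬p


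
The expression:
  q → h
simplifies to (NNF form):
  h ∨ ¬q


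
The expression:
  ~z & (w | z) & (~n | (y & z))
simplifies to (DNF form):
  w & ~n & ~z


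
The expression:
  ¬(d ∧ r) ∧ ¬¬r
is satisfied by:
  {r: True, d: False}


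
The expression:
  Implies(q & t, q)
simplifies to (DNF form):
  True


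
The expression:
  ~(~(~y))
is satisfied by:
  {y: False}


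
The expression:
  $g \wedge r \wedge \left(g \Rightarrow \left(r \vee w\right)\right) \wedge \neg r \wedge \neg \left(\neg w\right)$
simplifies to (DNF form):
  $\text{False}$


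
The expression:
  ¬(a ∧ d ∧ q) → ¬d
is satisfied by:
  {a: True, q: True, d: False}
  {a: True, q: False, d: False}
  {q: True, a: False, d: False}
  {a: False, q: False, d: False}
  {a: True, d: True, q: True}


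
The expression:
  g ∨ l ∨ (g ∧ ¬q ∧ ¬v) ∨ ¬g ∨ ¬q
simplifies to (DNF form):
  True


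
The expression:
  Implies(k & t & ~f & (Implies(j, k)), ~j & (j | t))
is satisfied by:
  {f: True, k: False, t: False, j: False}
  {f: False, k: False, t: False, j: False}
  {j: True, f: True, k: False, t: False}
  {j: True, f: False, k: False, t: False}
  {t: True, f: True, k: False, j: False}
  {t: True, f: False, k: False, j: False}
  {j: True, t: True, f: True, k: False}
  {j: True, t: True, f: False, k: False}
  {k: True, f: True, j: False, t: False}
  {k: True, f: False, j: False, t: False}
  {j: True, k: True, f: True, t: False}
  {j: True, k: True, f: False, t: False}
  {t: True, k: True, f: True, j: False}
  {t: True, k: True, f: False, j: False}
  {t: True, k: True, j: True, f: True}


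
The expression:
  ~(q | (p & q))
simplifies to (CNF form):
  ~q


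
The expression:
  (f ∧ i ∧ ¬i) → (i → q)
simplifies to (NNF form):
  True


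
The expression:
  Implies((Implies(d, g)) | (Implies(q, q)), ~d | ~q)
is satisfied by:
  {q: False, d: False}
  {d: True, q: False}
  {q: True, d: False}


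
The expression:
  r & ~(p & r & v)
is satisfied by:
  {r: True, p: False, v: False}
  {r: True, v: True, p: False}
  {r: True, p: True, v: False}


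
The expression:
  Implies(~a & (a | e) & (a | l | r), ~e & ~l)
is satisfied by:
  {a: True, r: False, l: False, e: False}
  {a: True, l: True, r: False, e: False}
  {a: True, r: True, l: False, e: False}
  {a: True, l: True, r: True, e: False}
  {a: False, r: False, l: False, e: False}
  {l: True, a: False, r: False, e: False}
  {r: True, a: False, l: False, e: False}
  {l: True, r: True, a: False, e: False}
  {e: True, a: True, r: False, l: False}
  {e: True, l: True, a: True, r: False}
  {e: True, a: True, r: True, l: False}
  {e: True, l: True, a: True, r: True}
  {e: True, a: False, r: False, l: False}


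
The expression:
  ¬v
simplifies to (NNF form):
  ¬v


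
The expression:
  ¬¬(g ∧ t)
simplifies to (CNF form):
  g ∧ t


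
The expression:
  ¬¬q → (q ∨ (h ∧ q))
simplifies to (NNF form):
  True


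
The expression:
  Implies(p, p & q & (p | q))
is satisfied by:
  {q: True, p: False}
  {p: False, q: False}
  {p: True, q: True}


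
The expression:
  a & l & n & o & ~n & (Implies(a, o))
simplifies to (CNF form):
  False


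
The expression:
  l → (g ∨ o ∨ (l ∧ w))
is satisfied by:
  {o: True, g: True, w: True, l: False}
  {o: True, g: True, l: False, w: False}
  {o: True, w: True, l: False, g: False}
  {o: True, l: False, w: False, g: False}
  {g: True, w: True, l: False, o: False}
  {g: True, l: False, w: False, o: False}
  {w: True, g: False, l: False, o: False}
  {g: False, l: False, w: False, o: False}
  {g: True, o: True, l: True, w: True}
  {g: True, o: True, l: True, w: False}
  {o: True, l: True, w: True, g: False}
  {o: True, l: True, g: False, w: False}
  {w: True, l: True, g: True, o: False}
  {l: True, g: True, o: False, w: False}
  {l: True, w: True, o: False, g: False}


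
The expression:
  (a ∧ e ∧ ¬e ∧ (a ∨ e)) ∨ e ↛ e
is never true.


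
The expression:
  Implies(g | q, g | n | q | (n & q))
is always true.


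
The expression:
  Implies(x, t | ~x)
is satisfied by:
  {t: True, x: False}
  {x: False, t: False}
  {x: True, t: True}


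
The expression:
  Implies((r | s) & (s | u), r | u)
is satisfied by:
  {r: True, u: True, s: False}
  {r: True, s: False, u: False}
  {u: True, s: False, r: False}
  {u: False, s: False, r: False}
  {r: True, u: True, s: True}
  {r: True, s: True, u: False}
  {u: True, s: True, r: False}


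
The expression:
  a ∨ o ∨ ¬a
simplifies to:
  True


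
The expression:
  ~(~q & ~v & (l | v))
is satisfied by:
  {q: True, v: True, l: False}
  {q: True, l: False, v: False}
  {v: True, l: False, q: False}
  {v: False, l: False, q: False}
  {q: True, v: True, l: True}
  {q: True, l: True, v: False}
  {v: True, l: True, q: False}


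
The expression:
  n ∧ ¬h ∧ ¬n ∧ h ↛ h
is never true.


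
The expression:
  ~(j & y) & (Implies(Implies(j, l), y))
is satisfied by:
  {y: True, l: False, j: False}
  {y: True, l: True, j: False}
  {j: True, l: False, y: False}


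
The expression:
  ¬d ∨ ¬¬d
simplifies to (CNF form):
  True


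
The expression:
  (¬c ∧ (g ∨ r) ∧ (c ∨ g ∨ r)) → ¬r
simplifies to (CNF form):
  c ∨ ¬r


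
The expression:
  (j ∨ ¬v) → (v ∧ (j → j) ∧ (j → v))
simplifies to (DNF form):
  v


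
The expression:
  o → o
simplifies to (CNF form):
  True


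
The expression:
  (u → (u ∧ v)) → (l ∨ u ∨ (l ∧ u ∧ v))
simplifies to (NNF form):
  l ∨ u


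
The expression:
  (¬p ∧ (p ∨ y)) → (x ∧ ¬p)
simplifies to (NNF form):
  p ∨ x ∨ ¬y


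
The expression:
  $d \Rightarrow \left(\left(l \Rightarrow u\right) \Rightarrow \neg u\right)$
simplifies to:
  $\neg d \vee \neg u$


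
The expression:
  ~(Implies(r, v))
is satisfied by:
  {r: True, v: False}


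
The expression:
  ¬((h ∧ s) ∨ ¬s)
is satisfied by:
  {s: True, h: False}


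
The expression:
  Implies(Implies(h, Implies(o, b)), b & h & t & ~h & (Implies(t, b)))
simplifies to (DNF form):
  h & o & ~b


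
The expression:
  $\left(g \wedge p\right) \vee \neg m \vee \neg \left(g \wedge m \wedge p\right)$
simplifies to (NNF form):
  $\text{True}$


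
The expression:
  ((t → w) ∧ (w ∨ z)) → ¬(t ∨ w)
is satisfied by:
  {w: False}


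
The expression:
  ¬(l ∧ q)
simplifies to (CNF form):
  ¬l ∨ ¬q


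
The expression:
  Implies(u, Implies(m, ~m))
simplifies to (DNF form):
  ~m | ~u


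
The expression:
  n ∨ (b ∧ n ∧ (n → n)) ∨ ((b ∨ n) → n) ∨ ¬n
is always true.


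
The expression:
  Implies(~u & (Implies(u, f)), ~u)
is always true.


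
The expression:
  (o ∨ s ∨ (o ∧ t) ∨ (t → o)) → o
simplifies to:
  o ∨ (t ∧ ¬s)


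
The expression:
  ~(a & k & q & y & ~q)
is always true.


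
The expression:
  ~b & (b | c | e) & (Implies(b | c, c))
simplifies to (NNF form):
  ~b & (c | e)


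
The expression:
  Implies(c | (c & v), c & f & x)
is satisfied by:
  {x: True, f: True, c: False}
  {x: True, f: False, c: False}
  {f: True, x: False, c: False}
  {x: False, f: False, c: False}
  {x: True, c: True, f: True}


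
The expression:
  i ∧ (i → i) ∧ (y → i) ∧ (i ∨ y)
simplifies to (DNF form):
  i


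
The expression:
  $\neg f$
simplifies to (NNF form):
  $\neg f$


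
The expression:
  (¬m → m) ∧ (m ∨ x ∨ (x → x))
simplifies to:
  m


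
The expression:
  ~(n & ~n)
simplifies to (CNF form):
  True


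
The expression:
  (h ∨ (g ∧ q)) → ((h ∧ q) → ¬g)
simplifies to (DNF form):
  ¬g ∨ ¬h ∨ ¬q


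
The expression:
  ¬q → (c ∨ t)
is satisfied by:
  {t: True, q: True, c: True}
  {t: True, q: True, c: False}
  {t: True, c: True, q: False}
  {t: True, c: False, q: False}
  {q: True, c: True, t: False}
  {q: True, c: False, t: False}
  {c: True, q: False, t: False}


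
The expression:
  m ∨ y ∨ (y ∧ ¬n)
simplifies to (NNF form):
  m ∨ y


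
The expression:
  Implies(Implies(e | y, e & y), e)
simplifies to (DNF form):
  e | y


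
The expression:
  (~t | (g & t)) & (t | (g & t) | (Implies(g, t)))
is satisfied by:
  {t: False, g: False}
  {g: True, t: True}


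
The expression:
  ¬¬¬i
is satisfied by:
  {i: False}


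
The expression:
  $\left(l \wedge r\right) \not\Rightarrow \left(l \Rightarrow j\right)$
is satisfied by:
  {r: True, l: True, j: False}


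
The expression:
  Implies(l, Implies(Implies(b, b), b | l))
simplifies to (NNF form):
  True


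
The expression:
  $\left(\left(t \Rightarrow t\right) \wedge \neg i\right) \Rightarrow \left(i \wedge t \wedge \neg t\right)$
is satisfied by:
  {i: True}


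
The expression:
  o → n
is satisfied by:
  {n: True, o: False}
  {o: False, n: False}
  {o: True, n: True}


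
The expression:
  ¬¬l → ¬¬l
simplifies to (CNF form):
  True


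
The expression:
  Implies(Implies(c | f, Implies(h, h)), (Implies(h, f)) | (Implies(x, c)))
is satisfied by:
  {c: True, f: True, h: False, x: False}
  {c: True, h: False, f: False, x: False}
  {f: True, c: False, h: False, x: False}
  {c: False, h: False, f: False, x: False}
  {x: True, c: True, f: True, h: False}
  {x: True, c: True, h: False, f: False}
  {x: True, f: True, c: False, h: False}
  {x: True, c: False, h: False, f: False}
  {c: True, h: True, f: True, x: False}
  {c: True, h: True, x: False, f: False}
  {h: True, f: True, x: False, c: False}
  {h: True, x: False, f: False, c: False}
  {c: True, h: True, x: True, f: True}
  {c: True, h: True, x: True, f: False}
  {h: True, x: True, f: True, c: False}


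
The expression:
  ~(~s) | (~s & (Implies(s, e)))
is always true.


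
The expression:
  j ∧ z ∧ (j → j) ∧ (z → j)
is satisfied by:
  {z: True, j: True}


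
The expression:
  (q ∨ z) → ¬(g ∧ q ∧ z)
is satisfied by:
  {g: False, q: False, z: False}
  {z: True, g: False, q: False}
  {q: True, g: False, z: False}
  {z: True, q: True, g: False}
  {g: True, z: False, q: False}
  {z: True, g: True, q: False}
  {q: True, g: True, z: False}


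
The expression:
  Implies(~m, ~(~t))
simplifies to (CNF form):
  m | t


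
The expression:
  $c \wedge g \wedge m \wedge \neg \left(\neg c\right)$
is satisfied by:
  {c: True, m: True, g: True}


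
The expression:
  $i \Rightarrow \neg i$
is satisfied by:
  {i: False}


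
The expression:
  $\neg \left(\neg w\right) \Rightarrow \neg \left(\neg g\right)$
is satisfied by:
  {g: True, w: False}
  {w: False, g: False}
  {w: True, g: True}


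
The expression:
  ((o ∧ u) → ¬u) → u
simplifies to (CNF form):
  u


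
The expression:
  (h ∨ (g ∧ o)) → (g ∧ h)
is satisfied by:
  {g: False, h: False, o: False}
  {o: True, g: False, h: False}
  {g: True, o: False, h: False}
  {h: True, g: True, o: False}
  {o: True, h: True, g: True}


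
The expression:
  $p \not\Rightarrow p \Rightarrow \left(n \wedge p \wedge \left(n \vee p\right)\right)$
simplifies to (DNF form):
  $\text{True}$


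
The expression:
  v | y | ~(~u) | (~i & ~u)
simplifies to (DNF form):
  u | v | y | ~i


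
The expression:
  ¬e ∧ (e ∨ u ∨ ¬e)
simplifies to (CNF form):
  ¬e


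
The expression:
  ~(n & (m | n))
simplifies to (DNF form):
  ~n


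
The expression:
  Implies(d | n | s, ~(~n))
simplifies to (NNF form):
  n | (~d & ~s)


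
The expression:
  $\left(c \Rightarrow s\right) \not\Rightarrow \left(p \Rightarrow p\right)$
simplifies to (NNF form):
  $\text{False}$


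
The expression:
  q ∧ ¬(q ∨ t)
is never true.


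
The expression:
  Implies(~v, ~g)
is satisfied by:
  {v: True, g: False}
  {g: False, v: False}
  {g: True, v: True}


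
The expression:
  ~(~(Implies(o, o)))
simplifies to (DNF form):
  True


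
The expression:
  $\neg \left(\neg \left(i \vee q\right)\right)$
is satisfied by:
  {i: True, q: True}
  {i: True, q: False}
  {q: True, i: False}


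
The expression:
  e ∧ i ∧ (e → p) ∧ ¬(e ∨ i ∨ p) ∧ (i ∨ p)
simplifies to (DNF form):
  False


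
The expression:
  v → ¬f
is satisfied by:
  {v: False, f: False}
  {f: True, v: False}
  {v: True, f: False}


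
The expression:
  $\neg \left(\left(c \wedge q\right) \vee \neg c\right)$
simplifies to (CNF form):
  $c \wedge \neg q$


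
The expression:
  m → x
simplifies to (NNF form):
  x ∨ ¬m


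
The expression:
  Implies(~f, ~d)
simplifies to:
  f | ~d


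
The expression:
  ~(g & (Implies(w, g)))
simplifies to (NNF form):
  ~g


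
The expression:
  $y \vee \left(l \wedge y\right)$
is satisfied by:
  {y: True}


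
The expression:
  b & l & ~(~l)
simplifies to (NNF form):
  b & l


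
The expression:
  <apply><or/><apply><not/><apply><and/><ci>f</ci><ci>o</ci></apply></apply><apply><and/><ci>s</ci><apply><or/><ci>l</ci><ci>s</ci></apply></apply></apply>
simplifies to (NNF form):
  <apply><or/><ci>s</ci><apply><not/><ci>f</ci></apply><apply><not/><ci>o</ci></apply></apply>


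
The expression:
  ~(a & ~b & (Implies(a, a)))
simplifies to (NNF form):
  b | ~a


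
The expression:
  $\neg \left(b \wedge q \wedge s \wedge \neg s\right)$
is always true.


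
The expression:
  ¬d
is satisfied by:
  {d: False}


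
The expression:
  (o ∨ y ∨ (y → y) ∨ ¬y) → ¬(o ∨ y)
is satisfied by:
  {y: False, o: False}


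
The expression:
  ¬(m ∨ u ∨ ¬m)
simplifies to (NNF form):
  False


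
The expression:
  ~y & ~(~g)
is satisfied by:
  {g: True, y: False}


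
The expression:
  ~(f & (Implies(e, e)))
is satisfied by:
  {f: False}


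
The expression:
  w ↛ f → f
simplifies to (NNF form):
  f ∨ ¬w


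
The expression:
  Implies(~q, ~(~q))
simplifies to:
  q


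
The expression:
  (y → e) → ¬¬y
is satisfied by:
  {y: True}


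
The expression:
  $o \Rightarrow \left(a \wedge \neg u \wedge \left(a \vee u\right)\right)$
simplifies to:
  $\left(a \wedge \neg u\right) \vee \neg o$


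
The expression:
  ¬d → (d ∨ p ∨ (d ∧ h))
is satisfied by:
  {d: True, p: True}
  {d: True, p: False}
  {p: True, d: False}


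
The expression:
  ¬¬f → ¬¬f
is always true.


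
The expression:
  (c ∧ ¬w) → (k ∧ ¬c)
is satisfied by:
  {w: True, c: False}
  {c: False, w: False}
  {c: True, w: True}


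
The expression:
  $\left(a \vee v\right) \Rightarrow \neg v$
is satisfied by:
  {v: False}


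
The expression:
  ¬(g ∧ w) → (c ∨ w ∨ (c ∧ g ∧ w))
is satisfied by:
  {c: True, w: True}
  {c: True, w: False}
  {w: True, c: False}


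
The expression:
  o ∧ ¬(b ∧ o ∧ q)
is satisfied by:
  {o: True, q: False, b: False}
  {o: True, b: True, q: False}
  {o: True, q: True, b: False}


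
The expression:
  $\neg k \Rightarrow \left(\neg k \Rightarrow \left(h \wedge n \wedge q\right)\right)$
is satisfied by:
  {k: True, q: True, n: True, h: True}
  {k: True, q: True, n: True, h: False}
  {k: True, q: True, h: True, n: False}
  {k: True, q: True, h: False, n: False}
  {k: True, n: True, h: True, q: False}
  {k: True, n: True, h: False, q: False}
  {k: True, n: False, h: True, q: False}
  {k: True, n: False, h: False, q: False}
  {q: True, n: True, h: True, k: False}


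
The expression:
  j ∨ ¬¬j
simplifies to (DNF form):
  j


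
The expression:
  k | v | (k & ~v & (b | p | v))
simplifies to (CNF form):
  k | v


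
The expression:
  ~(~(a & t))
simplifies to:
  a & t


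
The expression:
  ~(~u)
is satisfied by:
  {u: True}


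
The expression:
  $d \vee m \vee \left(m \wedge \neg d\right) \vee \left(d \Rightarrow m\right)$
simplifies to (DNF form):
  $\text{True}$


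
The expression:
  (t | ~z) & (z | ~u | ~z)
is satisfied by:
  {t: True, z: False}
  {z: False, t: False}
  {z: True, t: True}


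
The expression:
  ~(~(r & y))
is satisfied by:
  {r: True, y: True}


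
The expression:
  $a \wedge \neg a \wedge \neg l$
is never true.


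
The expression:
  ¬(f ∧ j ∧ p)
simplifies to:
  ¬f ∨ ¬j ∨ ¬p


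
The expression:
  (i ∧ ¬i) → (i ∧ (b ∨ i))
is always true.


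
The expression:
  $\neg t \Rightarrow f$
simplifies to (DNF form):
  $f \vee t$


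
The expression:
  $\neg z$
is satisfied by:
  {z: False}


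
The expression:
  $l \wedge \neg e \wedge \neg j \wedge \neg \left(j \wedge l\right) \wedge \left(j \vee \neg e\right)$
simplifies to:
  $l \wedge \neg e \wedge \neg j$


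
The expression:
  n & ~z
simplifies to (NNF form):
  n & ~z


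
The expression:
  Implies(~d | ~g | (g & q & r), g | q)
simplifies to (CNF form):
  g | q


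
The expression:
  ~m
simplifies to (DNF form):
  ~m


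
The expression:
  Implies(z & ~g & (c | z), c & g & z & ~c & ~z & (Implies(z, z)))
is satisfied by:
  {g: True, z: False}
  {z: False, g: False}
  {z: True, g: True}


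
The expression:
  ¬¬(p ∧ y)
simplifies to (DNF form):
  p ∧ y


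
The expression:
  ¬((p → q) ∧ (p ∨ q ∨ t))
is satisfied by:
  {p: True, q: False, t: False}
  {q: False, t: False, p: False}
  {t: True, p: True, q: False}


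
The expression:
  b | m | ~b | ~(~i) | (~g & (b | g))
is always true.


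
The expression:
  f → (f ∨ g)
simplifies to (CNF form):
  True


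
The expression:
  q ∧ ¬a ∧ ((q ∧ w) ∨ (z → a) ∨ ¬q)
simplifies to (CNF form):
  q ∧ ¬a ∧ (w ∨ ¬z)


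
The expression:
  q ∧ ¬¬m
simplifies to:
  m ∧ q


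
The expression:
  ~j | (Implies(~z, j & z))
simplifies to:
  z | ~j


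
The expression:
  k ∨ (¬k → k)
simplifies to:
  k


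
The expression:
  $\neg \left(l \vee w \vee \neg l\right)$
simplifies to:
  $\text{False}$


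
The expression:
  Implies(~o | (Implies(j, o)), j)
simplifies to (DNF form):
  j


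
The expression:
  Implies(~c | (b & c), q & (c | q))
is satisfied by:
  {q: True, c: True, b: False}
  {q: True, b: False, c: False}
  {q: True, c: True, b: True}
  {q: True, b: True, c: False}
  {c: True, b: False, q: False}


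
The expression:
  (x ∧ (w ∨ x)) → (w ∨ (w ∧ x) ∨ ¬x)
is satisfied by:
  {w: True, x: False}
  {x: False, w: False}
  {x: True, w: True}


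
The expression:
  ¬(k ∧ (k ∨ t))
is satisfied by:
  {k: False}


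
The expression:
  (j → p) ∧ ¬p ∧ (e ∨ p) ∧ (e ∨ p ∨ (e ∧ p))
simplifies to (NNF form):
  e ∧ ¬j ∧ ¬p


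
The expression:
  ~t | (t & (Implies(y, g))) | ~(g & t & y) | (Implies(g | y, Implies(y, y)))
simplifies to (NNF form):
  True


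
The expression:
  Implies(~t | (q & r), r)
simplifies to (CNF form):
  r | t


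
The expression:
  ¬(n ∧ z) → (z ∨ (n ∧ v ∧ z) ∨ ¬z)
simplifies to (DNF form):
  True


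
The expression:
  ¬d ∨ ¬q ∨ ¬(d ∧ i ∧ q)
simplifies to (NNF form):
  ¬d ∨ ¬i ∨ ¬q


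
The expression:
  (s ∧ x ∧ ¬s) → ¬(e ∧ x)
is always true.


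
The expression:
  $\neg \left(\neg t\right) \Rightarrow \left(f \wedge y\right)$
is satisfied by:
  {y: True, f: True, t: False}
  {y: True, f: False, t: False}
  {f: True, y: False, t: False}
  {y: False, f: False, t: False}
  {y: True, t: True, f: True}


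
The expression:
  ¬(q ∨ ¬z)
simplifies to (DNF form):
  z ∧ ¬q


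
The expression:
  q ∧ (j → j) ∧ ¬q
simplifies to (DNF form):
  False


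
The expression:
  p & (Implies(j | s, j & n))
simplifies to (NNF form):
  p & (j | ~s) & (n | ~j)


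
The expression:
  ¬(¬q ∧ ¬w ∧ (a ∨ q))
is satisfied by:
  {q: True, w: True, a: False}
  {q: True, w: False, a: False}
  {w: True, q: False, a: False}
  {q: False, w: False, a: False}
  {a: True, q: True, w: True}
  {a: True, q: True, w: False}
  {a: True, w: True, q: False}


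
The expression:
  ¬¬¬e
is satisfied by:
  {e: False}


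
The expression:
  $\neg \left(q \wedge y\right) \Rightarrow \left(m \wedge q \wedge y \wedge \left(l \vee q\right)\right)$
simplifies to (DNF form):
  $q \wedge y$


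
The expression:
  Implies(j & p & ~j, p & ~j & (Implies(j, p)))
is always true.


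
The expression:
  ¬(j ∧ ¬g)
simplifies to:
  g ∨ ¬j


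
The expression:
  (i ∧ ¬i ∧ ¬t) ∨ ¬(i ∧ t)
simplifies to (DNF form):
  ¬i ∨ ¬t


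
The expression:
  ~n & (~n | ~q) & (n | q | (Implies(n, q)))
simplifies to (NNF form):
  ~n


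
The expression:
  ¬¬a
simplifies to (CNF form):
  a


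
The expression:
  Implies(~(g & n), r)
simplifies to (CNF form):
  (g | r) & (n | r)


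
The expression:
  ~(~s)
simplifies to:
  s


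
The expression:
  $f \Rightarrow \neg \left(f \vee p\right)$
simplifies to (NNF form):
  $\neg f$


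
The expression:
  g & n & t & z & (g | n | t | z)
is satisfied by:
  {t: True, z: True, g: True, n: True}


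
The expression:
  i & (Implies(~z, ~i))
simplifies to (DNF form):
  i & z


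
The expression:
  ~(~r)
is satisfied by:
  {r: True}


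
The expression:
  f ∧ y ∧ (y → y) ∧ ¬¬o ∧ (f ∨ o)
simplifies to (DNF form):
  f ∧ o ∧ y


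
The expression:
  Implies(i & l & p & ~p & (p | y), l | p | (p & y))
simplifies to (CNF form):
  True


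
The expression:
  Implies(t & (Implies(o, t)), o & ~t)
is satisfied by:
  {t: False}


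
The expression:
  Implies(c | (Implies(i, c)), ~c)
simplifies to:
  ~c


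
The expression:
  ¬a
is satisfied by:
  {a: False}


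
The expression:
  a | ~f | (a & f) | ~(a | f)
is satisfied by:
  {a: True, f: False}
  {f: False, a: False}
  {f: True, a: True}


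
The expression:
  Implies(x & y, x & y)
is always true.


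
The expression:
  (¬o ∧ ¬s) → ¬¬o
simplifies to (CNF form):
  o ∨ s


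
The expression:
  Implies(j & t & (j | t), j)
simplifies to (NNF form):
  True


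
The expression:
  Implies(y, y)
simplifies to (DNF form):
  True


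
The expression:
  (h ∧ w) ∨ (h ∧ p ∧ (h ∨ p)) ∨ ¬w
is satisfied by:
  {h: True, w: False}
  {w: False, h: False}
  {w: True, h: True}


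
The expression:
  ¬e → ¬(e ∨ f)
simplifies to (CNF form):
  e ∨ ¬f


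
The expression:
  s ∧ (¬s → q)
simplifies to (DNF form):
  s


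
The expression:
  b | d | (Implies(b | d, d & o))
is always true.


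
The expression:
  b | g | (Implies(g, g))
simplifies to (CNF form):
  True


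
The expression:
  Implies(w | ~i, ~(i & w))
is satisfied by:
  {w: False, i: False}
  {i: True, w: False}
  {w: True, i: False}


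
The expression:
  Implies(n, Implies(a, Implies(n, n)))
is always true.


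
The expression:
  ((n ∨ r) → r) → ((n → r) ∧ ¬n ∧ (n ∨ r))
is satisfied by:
  {n: True, r: False}
  {r: True, n: False}


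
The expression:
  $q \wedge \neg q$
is never true.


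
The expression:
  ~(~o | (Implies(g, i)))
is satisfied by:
  {g: True, o: True, i: False}


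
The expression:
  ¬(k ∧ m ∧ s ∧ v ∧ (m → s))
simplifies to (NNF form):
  ¬k ∨ ¬m ∨ ¬s ∨ ¬v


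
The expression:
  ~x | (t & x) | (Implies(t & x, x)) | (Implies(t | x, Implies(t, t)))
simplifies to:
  True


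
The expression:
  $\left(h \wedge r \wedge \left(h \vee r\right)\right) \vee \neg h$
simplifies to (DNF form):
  $r \vee \neg h$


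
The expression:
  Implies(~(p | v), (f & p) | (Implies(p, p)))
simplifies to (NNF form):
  True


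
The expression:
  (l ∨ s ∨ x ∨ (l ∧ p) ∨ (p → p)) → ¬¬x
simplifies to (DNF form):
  x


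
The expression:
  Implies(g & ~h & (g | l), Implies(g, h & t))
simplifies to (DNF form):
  h | ~g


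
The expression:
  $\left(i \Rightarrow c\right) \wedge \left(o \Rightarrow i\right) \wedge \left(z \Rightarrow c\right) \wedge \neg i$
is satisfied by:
  {c: True, i: False, o: False, z: False}
  {c: False, i: False, o: False, z: False}
  {c: True, z: True, i: False, o: False}


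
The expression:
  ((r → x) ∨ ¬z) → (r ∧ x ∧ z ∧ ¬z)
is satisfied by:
  {r: True, z: True, x: False}


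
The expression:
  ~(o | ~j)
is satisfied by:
  {j: True, o: False}


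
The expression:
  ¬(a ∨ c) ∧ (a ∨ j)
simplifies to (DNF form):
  j ∧ ¬a ∧ ¬c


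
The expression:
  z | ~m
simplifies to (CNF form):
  z | ~m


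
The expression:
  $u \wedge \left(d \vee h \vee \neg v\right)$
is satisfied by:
  {u: True, h: True, d: True, v: False}
  {u: True, h: True, v: False, d: False}
  {u: True, d: True, v: False, h: False}
  {u: True, v: False, d: False, h: False}
  {u: True, h: True, v: True, d: True}
  {u: True, h: True, v: True, d: False}
  {u: True, v: True, d: True, h: False}


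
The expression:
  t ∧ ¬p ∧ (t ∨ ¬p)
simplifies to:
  t ∧ ¬p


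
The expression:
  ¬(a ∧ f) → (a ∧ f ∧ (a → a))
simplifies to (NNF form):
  a ∧ f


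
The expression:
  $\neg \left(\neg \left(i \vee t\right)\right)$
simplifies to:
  $i \vee t$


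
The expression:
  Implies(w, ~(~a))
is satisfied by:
  {a: True, w: False}
  {w: False, a: False}
  {w: True, a: True}


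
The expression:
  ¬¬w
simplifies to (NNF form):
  w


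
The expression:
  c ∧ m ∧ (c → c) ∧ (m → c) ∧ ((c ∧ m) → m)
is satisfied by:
  {c: True, m: True}


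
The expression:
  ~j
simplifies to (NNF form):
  ~j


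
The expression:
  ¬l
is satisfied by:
  {l: False}


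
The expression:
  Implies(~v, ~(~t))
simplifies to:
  t | v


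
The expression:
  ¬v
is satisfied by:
  {v: False}


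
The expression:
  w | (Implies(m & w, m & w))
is always true.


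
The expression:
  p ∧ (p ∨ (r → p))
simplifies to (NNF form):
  p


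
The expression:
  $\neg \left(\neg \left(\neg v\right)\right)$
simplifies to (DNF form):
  $\neg v$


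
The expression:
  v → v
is always true.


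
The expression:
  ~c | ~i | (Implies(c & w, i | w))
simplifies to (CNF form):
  True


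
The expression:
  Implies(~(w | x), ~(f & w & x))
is always true.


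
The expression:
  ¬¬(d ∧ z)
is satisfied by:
  {z: True, d: True}


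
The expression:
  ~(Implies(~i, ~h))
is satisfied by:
  {h: True, i: False}


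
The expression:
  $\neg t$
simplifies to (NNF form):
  $\neg t$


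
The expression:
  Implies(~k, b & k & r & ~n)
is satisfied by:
  {k: True}


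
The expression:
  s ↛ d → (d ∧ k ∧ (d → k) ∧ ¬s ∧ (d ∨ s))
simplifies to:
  d ∨ ¬s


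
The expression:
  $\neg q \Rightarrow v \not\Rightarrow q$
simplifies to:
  $q \vee v$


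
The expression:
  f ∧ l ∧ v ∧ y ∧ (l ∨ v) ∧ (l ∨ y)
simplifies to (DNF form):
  f ∧ l ∧ v ∧ y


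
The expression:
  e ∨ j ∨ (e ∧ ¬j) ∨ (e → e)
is always true.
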